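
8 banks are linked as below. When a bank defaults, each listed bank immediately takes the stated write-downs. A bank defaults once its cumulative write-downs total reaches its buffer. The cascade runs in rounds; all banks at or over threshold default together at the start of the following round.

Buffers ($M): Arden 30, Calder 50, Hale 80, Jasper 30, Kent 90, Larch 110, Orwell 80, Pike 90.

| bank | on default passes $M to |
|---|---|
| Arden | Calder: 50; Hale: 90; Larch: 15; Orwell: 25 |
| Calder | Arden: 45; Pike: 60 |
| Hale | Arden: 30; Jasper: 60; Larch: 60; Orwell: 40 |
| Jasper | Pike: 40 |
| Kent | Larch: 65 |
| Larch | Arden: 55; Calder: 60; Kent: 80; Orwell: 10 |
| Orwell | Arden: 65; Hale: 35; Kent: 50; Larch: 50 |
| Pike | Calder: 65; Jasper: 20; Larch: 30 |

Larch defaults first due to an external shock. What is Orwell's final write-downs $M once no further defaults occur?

75

Round 1 — Larch defaults (initial).
  Arden: +55 → 55 ≥ 30
  Calder: +60 → 60 ≥ 50
  Kent: +80 → 80 < 90
  Orwell: +10 → 10 < 80
Round 2 — Arden, Calder default.
  Hale: +90 → 90 ≥ 80
  Orwell: +25 → 35 < 80
  Pike: +60 → 60 < 90
Round 3 — Hale defaults.
  Jasper: +60 → 60 ≥ 30
  Orwell: +40 → 75 < 80
Round 4 — Jasper defaults.
  Pike: +40 → 100 ≥ 90
Round 5 — Pike defaults.
No further defaults.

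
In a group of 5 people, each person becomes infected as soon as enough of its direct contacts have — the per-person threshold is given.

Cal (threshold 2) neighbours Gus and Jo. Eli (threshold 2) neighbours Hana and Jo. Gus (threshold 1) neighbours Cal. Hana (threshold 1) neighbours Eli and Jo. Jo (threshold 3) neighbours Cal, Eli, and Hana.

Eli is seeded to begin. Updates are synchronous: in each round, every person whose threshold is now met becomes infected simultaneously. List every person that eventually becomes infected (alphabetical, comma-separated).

Round 1 — Eli becomes infected (initial).
Round 2 — checking thresholds:
  Hana: 1 of 2 neighbours ≥ 1, becomes infected.
  Jo: 1 of 3 neighbours < 3, below threshold.
Round 3 — no new infections; cascade stops.

Eli, Hana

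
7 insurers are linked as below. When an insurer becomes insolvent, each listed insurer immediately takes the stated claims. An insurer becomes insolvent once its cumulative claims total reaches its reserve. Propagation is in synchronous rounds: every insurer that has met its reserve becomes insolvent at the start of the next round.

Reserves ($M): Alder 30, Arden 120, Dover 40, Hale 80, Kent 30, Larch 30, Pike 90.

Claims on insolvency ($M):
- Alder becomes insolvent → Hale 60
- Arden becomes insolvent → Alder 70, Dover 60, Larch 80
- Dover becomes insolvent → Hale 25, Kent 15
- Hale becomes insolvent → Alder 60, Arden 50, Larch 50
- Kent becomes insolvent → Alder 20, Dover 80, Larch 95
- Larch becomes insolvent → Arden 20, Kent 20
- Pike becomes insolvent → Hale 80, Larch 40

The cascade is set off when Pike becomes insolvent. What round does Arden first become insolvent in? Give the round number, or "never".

never

Round 1 — Pike becomes insolvent (initial).
  Hale: +80 → 80 ≥ 80
  Larch: +40 → 40 ≥ 30
Round 2 — Hale, Larch become insolvent.
  Alder: +60 → 60 ≥ 30
  Arden: +50+20 → 70 < 120
  Kent: +20 → 20 < 30
Round 3 — Alder becomes insolvent.
No further insolvencies.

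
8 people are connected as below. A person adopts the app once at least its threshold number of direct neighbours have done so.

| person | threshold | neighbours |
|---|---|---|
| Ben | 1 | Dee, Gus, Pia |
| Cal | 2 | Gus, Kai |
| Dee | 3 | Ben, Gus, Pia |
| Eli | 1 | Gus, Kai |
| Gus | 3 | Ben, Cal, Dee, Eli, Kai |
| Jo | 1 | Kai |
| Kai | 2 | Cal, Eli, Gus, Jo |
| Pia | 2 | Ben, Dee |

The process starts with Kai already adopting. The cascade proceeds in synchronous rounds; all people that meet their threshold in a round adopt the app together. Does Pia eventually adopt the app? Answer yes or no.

no

Round 1 — Kai adopts the app (initial).
Round 2 — checking thresholds:
  Cal: 1 of 2 neighbours < 2, holds.
  Eli: 1 of 2 neighbours ≥ 1, adopts the app.
  Gus: 1 of 5 neighbours < 3, holds.
  Jo: 1 of 1 neighbours ≥ 1, adopts the app.
Round 3 — no new adoptions; cascade stops.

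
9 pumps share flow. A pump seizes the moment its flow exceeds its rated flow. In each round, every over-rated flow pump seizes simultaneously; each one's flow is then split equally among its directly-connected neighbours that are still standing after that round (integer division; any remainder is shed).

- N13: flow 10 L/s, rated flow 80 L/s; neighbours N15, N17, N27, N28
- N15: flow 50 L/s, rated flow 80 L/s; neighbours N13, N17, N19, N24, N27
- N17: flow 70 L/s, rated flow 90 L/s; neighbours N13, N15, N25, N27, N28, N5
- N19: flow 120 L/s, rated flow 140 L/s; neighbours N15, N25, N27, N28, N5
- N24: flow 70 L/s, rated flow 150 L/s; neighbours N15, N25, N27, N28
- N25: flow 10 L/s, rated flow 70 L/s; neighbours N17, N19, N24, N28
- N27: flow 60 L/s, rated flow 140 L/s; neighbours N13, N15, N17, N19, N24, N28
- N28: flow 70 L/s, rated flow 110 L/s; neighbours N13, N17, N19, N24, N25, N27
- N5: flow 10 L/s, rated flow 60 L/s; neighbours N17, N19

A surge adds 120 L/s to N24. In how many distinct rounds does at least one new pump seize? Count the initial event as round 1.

4

Round 1 — N24 at 190 > 150. N24 seizes.
  N24 sheds 190 L/s to N15, N25, N27, N28: 47 each (2 lost).
    N15: 50+47 = 97 > 80
    N25: 10+47 = 57 ≤ 70
    N27: 60+47 = 107 ≤ 140
    N28: 70+47 = 117 > 110
Round 2 — N15, N28 seize.
  N15 sheds 97 L/s to N13, N17, N19, N27: 24 each (1 lost).
    N13: 10+24 = 34 ≤ 80
    N17: 70+24 = 94 > 90
    N19: 120+24 = 144 > 140
    N27: 107+24 = 131 ≤ 140
  N28 sheds 117 L/s to N13, N17, N19, N25, N27: 23 each (2 lost).
    N13: 34+23 = 57 ≤ 80
    N17: 94+23 = 117 > 90
    N19: 144+23 = 167 > 140
    N25: 57+23 = 80 > 70
    N27: 131+23 = 154 > 140
Round 3 — N17, N19, N25, N27 seize.
  N17 sheds 117 L/s to N13, N5: 58 each (1 lost).
    N13: 57+58 = 115 > 80
    N5: 10+58 = 68 > 60
  N19 sheds 167 L/s to N5: 167 each.
    N5: 68+167 = 235 > 60
  N25 sheds 80 L/s: no online neighbours, lost.
  N27 sheds 154 L/s to N13: 154 each.
    N13: 115+154 = 269 > 80
Round 4 — N13, N5 seize.
  N13 sheds 269 L/s: no online neighbours, lost.
  N5 sheds 235 L/s: no online neighbours, lost.
No further seizures.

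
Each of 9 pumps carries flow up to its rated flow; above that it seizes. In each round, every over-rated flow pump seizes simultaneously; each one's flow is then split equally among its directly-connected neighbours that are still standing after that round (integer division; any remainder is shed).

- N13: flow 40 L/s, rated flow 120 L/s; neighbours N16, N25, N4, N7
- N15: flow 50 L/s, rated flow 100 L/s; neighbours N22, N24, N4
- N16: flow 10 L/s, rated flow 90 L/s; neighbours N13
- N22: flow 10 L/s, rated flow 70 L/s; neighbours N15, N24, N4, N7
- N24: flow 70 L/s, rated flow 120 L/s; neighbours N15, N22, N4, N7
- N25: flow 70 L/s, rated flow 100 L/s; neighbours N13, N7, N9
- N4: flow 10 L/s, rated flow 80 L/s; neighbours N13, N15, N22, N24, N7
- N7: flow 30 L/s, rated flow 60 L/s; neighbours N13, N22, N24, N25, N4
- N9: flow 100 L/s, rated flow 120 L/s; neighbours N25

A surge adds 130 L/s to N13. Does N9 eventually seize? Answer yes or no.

Round 1 — N13 at 170 > 120. N13 seizes.
  N13 sheds 170 L/s to N16, N25, N4, N7: 42 each (2 lost).
    N16: 10+42 = 52 ≤ 90
    N25: 70+42 = 112 > 100
    N4: 10+42 = 52 ≤ 80
    N7: 30+42 = 72 > 60
Round 2 — N25, N7 seize.
  N25 sheds 112 L/s to N9: 112 each.
    N9: 100+112 = 212 > 120
  N7 sheds 72 L/s to N22, N24, N4: 24 each.
    N22: 10+24 = 34 ≤ 70
    N24: 70+24 = 94 ≤ 120
    N4: 52+24 = 76 ≤ 80
Round 3 — N9 seizes.
  N9 sheds 212 L/s: no online neighbours, lost.
No further seizures.

yes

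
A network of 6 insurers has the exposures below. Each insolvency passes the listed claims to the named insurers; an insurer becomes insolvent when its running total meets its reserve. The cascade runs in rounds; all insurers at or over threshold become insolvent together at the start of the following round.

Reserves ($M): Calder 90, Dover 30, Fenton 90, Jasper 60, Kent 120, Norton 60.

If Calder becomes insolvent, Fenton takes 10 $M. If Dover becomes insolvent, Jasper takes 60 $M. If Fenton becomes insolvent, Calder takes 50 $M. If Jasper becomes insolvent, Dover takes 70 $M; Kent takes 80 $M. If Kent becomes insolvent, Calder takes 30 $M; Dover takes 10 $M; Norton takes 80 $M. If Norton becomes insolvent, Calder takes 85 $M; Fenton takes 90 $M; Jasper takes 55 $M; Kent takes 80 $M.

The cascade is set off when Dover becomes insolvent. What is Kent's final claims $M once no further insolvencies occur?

80

Round 1 — Dover becomes insolvent (initial).
  Jasper: +60 → 60 ≥ 60
Round 2 — Jasper becomes insolvent.
  Kent: +80 → 80 < 120
No further insolvencies.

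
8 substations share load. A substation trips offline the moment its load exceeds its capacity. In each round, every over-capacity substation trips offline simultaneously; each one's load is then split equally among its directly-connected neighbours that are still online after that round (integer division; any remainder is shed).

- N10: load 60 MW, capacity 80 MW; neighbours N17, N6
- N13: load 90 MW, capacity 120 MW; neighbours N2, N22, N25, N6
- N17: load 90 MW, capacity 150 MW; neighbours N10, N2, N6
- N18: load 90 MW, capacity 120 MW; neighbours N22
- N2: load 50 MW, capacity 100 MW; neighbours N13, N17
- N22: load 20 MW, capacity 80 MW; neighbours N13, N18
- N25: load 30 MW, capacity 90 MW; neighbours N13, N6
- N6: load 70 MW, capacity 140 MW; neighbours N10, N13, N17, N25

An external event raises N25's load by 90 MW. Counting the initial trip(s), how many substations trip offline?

6

Round 1 — N25 at 120 > 90. N25 trips offline.
  N25 sheds 120 MW to N13, N6: 60 each.
    N13: 90+60 = 150 > 120
    N6: 70+60 = 130 ≤ 140
Round 2 — N13 trips offline.
  N13 sheds 150 MW to N2, N22, N6: 50 each.
    N2: 50+50 = 100 ≤ 100
    N22: 20+50 = 70 ≤ 80
    N6: 130+50 = 180 > 140
Round 3 — N6 trips offline.
  N6 sheds 180 MW to N10, N17: 90 each.
    N10: 60+90 = 150 > 80
    N17: 90+90 = 180 > 150
Round 4 — N10, N17 trip offline.
  N10 sheds 150 MW: no online neighbours, lost.
  N17 sheds 180 MW to N2: 180 each.
    N2: 100+180 = 280 > 100
Round 5 — N2 trips offline.
  N2 sheds 280 MW: no online neighbours, lost.
No further trips.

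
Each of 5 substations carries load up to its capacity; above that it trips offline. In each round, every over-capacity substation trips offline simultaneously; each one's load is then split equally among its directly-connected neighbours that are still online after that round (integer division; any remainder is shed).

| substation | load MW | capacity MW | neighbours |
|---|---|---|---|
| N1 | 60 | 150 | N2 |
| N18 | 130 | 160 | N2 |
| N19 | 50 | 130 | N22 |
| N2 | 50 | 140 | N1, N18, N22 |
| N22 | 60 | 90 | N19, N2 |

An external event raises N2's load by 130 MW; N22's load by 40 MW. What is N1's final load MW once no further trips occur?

150

Round 1 — N2 at 180 > 140; N22 at 100 > 90. N2, N22 trip offline.
  N2 sheds 180 MW to N1, N18: 90 each.
    N1: 60+90 = 150 ≤ 150
    N18: 130+90 = 220 > 160
  N22 sheds 100 MW to N19: 100 each.
    N19: 50+100 = 150 > 130
Round 2 — N18, N19 trip offline.
  N18 sheds 220 MW: no online neighbours, lost.
  N19 sheds 150 MW: no online neighbours, lost.
No further trips.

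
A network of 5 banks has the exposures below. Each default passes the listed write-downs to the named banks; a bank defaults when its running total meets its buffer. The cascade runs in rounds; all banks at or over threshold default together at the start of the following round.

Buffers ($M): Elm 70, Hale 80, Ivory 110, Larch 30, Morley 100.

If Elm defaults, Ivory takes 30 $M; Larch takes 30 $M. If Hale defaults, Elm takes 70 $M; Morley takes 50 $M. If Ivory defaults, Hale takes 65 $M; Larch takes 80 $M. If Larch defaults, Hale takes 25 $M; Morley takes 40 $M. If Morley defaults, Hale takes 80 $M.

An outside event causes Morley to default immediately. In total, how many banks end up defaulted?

4

Round 1 — Morley defaults (initial).
  Hale: +80 → 80 ≥ 80
Round 2 — Hale defaults.
  Elm: +70 → 70 ≥ 70
Round 3 — Elm defaults.
  Ivory: +30 → 30 < 110
  Larch: +30 → 30 ≥ 30
Round 4 — Larch defaults.
No further defaults.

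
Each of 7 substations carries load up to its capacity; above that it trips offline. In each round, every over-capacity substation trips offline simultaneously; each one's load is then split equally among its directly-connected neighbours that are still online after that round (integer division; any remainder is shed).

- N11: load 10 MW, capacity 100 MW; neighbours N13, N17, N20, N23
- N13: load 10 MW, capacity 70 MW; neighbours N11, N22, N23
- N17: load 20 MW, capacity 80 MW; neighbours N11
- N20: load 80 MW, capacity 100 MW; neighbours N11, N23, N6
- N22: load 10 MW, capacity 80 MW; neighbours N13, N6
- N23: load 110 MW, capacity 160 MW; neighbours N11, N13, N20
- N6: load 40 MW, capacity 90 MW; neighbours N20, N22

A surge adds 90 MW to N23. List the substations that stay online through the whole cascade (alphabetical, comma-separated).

none

Round 1 — N23 at 200 > 160. N23 trips offline.
  N23 sheds 200 MW to N11, N13, N20: 66 each (2 lost).
    N11: 10+66 = 76 ≤ 100
    N13: 10+66 = 76 > 70
    N20: 80+66 = 146 > 100
Round 2 — N13, N20 trip offline.
  N13 sheds 76 MW to N11, N22: 38 each.
    N11: 76+38 = 114 > 100
    N22: 10+38 = 48 ≤ 80
  N20 sheds 146 MW to N11, N6: 73 each.
    N11: 114+73 = 187 > 100
    N6: 40+73 = 113 > 90
Round 3 — N11, N6 trip offline.
  N11 sheds 187 MW to N17: 187 each.
    N17: 20+187 = 207 > 80
  N6 sheds 113 MW to N22: 113 each.
    N22: 48+113 = 161 > 80
Round 4 — N17, N22 trip offline.
  N17 sheds 207 MW: no online neighbours, lost.
  N22 sheds 161 MW: no online neighbours, lost.
No further trips.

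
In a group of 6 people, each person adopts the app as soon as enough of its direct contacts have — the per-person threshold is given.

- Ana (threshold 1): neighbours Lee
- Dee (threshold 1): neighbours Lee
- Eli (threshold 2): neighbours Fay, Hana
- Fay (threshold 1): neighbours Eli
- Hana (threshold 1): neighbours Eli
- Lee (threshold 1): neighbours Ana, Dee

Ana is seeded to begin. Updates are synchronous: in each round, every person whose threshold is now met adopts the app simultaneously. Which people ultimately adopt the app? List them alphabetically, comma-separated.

Ana, Dee, Lee

Round 1 — Ana adopts the app (initial).
Round 2 — checking thresholds:
  Lee: 1 of 2 neighbours ≥ 1, adopts the app.
Round 3 — checking thresholds:
  Dee: 1 of 1 neighbours ≥ 1, adopts the app.
Round 4 — no new adoptions; cascade stops.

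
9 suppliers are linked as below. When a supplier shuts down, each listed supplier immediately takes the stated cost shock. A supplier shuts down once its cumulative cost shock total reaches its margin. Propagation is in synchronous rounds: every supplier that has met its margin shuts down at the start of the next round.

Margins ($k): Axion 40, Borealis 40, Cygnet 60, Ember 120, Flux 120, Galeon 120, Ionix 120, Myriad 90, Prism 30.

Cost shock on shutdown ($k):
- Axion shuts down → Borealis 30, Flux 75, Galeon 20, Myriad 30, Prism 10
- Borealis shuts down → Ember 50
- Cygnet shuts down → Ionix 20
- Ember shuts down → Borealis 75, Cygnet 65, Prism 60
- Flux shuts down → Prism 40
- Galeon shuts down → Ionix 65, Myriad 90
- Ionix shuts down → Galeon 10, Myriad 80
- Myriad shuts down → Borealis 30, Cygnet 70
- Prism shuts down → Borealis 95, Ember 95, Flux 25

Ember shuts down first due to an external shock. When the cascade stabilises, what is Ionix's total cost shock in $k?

20

Round 1 — Ember shuts down (initial).
  Borealis: +75 → 75 ≥ 40
  Cygnet: +65 → 65 ≥ 60
  Prism: +60 → 60 ≥ 30
Round 2 — Borealis, Cygnet, Prism shut down.
  Flux: +25 → 25 < 120
  Ionix: +20 → 20 < 120
No further shutdowns.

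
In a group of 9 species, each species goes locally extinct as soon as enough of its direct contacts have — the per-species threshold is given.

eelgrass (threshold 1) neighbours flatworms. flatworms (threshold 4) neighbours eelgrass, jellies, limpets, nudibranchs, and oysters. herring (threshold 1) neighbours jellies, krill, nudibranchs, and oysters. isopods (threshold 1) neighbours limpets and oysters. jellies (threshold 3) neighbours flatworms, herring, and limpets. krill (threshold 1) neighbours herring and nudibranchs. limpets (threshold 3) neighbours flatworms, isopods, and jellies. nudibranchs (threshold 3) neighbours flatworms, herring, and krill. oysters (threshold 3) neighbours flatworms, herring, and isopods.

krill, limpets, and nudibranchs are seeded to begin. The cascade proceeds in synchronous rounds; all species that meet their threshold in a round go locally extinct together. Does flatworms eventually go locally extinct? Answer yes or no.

no

Round 1 — krill, limpets, nudibranchs go locally extinct (initial).
Round 2 — checking thresholds:
  flatworms: 2 of 5 neighbours < 4, not yet.
  herring: 2 of 4 neighbours ≥ 1, goes locally extinct.
  isopods: 1 of 2 neighbours ≥ 1, goes locally extinct.
  jellies: 1 of 3 neighbours < 3, not yet.
Round 3 — no new extinctions; cascade stops.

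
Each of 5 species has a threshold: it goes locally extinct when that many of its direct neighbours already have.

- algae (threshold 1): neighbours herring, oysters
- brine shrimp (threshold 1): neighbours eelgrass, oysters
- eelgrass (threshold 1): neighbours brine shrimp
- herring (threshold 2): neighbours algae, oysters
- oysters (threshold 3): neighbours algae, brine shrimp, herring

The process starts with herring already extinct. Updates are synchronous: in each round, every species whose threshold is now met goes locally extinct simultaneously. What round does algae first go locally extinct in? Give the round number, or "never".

2

Round 1 — herring goes locally extinct (initial).
Round 2 — checking thresholds:
  algae: 1 of 2 neighbours ≥ 1, goes locally extinct.
  oysters: 1 of 3 neighbours < 3, not yet.
Round 3 — no new extinctions; cascade stops.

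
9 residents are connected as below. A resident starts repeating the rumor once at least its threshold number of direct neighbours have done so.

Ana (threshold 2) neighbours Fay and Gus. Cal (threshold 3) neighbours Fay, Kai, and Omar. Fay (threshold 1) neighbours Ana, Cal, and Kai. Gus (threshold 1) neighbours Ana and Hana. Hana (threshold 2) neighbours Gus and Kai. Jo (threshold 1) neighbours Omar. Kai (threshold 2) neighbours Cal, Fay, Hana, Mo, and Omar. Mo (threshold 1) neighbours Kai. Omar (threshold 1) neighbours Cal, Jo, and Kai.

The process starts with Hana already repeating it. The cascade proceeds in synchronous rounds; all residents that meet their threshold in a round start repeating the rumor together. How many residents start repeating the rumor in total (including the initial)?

Round 1 — Hana starts repeating the rumor (initial).
Round 2 — checking thresholds:
  Gus: 1 of 2 neighbours ≥ 1, starts repeating the rumor.
  Kai: 1 of 5 neighbours < 2, holds.
Round 3 — no new spreads; cascade stops.

2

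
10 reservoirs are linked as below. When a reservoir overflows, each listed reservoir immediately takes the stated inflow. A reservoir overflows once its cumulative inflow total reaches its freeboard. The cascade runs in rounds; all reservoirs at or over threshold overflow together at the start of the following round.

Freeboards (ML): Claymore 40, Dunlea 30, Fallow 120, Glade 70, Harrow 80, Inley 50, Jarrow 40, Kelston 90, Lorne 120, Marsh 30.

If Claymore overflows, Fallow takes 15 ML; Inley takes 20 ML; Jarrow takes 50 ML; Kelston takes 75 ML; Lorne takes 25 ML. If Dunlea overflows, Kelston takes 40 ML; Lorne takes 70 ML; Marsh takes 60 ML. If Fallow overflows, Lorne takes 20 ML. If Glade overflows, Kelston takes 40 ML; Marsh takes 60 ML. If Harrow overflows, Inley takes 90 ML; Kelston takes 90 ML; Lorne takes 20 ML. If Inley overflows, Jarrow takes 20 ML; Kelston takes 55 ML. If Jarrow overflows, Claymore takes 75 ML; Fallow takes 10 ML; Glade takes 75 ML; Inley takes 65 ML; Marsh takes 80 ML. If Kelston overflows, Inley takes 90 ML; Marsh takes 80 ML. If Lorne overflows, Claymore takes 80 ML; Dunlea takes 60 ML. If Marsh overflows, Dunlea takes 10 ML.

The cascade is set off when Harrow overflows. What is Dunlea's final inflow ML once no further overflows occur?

10

Round 1 — Harrow overflows (initial).
  Inley: +90 → 90 ≥ 50
  Kelston: +90 → 90 ≥ 90
  Lorne: +20 → 20 < 120
Round 2 — Inley, Kelston overflow.
  Jarrow: +20 → 20 < 40
  Marsh: +80 → 80 ≥ 30
Round 3 — Marsh overflows.
  Dunlea: +10 → 10 < 30
No further overflows.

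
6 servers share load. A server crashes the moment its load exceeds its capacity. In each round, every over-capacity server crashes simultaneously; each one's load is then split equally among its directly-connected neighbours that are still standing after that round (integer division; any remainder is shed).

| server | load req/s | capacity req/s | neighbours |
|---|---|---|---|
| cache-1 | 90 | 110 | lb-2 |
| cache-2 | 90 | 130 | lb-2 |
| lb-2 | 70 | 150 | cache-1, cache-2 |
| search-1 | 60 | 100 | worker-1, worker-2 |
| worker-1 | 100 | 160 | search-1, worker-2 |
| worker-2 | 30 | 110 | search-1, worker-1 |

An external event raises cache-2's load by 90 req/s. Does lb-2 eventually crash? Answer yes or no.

Round 1 — cache-2 at 180 > 130. cache-2 crashes.
  cache-2 sheds 180 req/s to lb-2: 180 each.
    lb-2: 70+180 = 250 > 150
Round 2 — lb-2 crashes.
  lb-2 sheds 250 req/s to cache-1: 250 each.
    cache-1: 90+250 = 340 > 110
Round 3 — cache-1 crashes.
  cache-1 sheds 340 req/s: no online neighbours, lost.
No further crashes.

yes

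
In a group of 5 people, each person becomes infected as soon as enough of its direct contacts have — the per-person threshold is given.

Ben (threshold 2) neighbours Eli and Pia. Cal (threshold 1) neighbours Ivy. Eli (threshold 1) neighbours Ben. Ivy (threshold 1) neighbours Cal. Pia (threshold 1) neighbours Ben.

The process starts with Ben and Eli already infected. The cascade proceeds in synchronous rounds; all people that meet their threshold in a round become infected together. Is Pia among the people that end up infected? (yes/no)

Round 1 — Ben, Eli become infected (initial).
Round 2 — checking thresholds:
  Pia: 1 of 1 neighbours ≥ 1, becomes infected.
Round 3 — no new infections; cascade stops.

yes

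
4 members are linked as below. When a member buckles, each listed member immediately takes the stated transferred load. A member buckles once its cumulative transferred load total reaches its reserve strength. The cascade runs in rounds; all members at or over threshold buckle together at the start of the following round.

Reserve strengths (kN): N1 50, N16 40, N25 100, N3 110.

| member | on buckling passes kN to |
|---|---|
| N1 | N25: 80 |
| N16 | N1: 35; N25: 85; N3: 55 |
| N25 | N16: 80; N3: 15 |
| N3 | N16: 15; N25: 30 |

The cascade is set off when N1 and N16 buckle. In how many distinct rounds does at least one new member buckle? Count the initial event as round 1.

Round 1 — N1, N16 buckle (initial).
  N25: +80+85 → 165 ≥ 100
  N3: +55 → 55 < 110
Round 2 — N25 buckles.
  N3: +15 → 70 < 110
No further bucklings.

2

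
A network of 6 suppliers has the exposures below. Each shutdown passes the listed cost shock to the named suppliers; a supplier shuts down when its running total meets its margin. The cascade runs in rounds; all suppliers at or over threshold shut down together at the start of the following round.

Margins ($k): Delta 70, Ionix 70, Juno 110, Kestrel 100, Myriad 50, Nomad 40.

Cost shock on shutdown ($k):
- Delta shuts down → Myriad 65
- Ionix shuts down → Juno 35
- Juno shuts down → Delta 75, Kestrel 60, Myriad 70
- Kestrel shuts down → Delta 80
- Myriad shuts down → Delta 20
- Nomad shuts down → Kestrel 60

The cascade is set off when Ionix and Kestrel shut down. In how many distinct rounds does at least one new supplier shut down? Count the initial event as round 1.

Round 1 — Ionix, Kestrel shut down (initial).
  Delta: +80 → 80 ≥ 70
  Juno: +35 → 35 < 110
Round 2 — Delta shuts down.
  Myriad: +65 → 65 ≥ 50
Round 3 — Myriad shuts down.
No further shutdowns.

3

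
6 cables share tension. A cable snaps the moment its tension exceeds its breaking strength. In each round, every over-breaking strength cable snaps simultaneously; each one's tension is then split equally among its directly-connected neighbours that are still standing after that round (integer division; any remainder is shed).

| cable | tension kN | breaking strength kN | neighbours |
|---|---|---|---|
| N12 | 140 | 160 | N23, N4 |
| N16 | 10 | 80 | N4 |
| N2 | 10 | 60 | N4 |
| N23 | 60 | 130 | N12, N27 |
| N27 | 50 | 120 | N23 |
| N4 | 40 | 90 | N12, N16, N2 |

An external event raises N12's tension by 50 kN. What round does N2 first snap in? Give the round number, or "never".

3

Round 1 — N12 at 190 > 160. N12 snaps.
  N12 sheds 190 kN to N23, N4: 95 each.
    N23: 60+95 = 155 > 130
    N4: 40+95 = 135 > 90
Round 2 — N23, N4 snap.
  N23 sheds 155 kN to N27: 155 each.
    N27: 50+155 = 205 > 120
  N4 sheds 135 kN to N16, N2: 67 each (1 lost).
    N16: 10+67 = 77 ≤ 80
    N2: 10+67 = 77 > 60
Round 3 — N2, N27 snap.
  N2 sheds 77 kN: no online neighbours, lost.
  N27 sheds 205 kN: no online neighbours, lost.
No further breaks.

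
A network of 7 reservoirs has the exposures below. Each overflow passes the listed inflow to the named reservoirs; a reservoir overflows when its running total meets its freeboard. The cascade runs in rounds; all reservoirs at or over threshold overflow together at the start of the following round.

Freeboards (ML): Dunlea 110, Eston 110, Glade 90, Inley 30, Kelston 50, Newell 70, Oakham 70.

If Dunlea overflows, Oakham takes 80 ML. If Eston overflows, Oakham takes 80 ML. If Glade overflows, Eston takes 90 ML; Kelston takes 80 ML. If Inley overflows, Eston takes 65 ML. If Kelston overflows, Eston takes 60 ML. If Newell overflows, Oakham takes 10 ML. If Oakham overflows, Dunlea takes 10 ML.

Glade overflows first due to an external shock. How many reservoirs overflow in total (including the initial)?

Round 1 — Glade overflows (initial).
  Eston: +90 → 90 < 110
  Kelston: +80 → 80 ≥ 50
Round 2 — Kelston overflows.
  Eston: +60 → 150 ≥ 110
Round 3 — Eston overflows.
  Oakham: +80 → 80 ≥ 70
Round 4 — Oakham overflows.
  Dunlea: +10 → 10 < 110
No further overflows.

4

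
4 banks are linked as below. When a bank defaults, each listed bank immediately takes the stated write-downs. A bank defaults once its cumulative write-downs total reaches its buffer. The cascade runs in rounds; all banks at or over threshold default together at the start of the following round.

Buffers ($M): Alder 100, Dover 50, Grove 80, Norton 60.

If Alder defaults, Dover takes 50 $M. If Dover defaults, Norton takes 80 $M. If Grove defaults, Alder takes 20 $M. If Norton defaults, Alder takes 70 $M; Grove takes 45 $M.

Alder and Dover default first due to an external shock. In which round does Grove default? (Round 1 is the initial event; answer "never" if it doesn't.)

Round 1 — Alder, Dover default (initial).
  Norton: +80 → 80 ≥ 60
Round 2 — Norton defaults.
  Grove: +45 → 45 < 80
No further defaults.

never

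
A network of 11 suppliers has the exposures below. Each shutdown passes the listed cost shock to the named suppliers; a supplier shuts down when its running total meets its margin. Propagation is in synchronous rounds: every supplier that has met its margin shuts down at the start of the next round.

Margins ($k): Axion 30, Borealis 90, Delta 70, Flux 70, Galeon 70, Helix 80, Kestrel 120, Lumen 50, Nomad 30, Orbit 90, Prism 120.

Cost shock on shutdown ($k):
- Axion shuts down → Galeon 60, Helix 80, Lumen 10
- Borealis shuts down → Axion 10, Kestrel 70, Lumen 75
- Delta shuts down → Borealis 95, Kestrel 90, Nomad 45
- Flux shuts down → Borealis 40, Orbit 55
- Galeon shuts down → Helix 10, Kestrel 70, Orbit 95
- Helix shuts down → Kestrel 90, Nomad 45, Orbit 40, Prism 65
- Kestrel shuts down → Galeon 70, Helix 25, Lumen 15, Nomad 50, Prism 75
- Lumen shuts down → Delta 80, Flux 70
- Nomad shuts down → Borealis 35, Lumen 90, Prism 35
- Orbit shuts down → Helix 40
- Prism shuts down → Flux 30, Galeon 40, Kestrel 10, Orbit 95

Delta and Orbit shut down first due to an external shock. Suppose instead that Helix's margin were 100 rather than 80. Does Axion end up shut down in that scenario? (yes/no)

no

With Helix's margin at 100:
Round 1 — Delta, Orbit shut down (initial).
  Borealis: +95 → 95 ≥ 90
  Helix: +40 → 40 < 100
  Kestrel: +90 → 90 < 120
  Nomad: +45 → 45 ≥ 30
Round 2 — Borealis, Nomad shut down.
  Axion: +10 → 10 < 30
  Kestrel: +70 → 160 ≥ 120
  Lumen: +75+90 → 165 ≥ 50
  Prism: +35 → 35 < 120
Round 3 — Kestrel, Lumen shut down.
  Flux: +70 → 70 ≥ 70
  Galeon: +70 → 70 ≥ 70
  Helix: +25 → 65 < 100
  Prism: +75 → 110 < 120
Round 4 — Flux, Galeon shut down.
  Helix: +10 → 75 < 100
No further shutdowns.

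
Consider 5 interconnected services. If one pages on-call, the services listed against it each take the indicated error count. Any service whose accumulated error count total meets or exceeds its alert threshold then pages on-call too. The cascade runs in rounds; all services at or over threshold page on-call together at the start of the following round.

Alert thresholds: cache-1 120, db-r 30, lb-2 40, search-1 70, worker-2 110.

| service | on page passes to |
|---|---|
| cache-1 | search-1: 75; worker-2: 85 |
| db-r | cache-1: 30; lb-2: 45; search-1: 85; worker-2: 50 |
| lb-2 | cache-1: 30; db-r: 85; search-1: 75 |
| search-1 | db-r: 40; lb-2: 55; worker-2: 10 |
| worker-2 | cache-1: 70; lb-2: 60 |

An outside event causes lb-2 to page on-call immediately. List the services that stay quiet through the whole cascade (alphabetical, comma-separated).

Round 1 — lb-2 pages on-call (initial).
  cache-1: +30 → 30 < 120
  db-r: +85 → 85 ≥ 30
  search-1: +75 → 75 ≥ 70
Round 2 — db-r, search-1 page on-call.
  cache-1: +30 → 60 < 120
  worker-2: +50+10 → 60 < 110
No further pages.

cache-1, worker-2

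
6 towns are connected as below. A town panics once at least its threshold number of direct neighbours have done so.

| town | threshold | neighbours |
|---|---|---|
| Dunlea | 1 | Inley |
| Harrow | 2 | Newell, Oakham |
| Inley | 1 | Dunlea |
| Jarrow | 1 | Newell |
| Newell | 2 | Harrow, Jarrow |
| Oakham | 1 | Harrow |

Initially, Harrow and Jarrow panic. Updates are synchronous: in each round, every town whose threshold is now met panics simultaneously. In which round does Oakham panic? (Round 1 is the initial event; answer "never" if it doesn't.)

2

Round 1 — Harrow, Jarrow panic (initial).
Round 2 — checking thresholds:
  Newell: 2 of 2 neighbours ≥ 2, panics.
  Oakham: 1 of 1 neighbours ≥ 1, panics.
Round 3 — no new panics; cascade stops.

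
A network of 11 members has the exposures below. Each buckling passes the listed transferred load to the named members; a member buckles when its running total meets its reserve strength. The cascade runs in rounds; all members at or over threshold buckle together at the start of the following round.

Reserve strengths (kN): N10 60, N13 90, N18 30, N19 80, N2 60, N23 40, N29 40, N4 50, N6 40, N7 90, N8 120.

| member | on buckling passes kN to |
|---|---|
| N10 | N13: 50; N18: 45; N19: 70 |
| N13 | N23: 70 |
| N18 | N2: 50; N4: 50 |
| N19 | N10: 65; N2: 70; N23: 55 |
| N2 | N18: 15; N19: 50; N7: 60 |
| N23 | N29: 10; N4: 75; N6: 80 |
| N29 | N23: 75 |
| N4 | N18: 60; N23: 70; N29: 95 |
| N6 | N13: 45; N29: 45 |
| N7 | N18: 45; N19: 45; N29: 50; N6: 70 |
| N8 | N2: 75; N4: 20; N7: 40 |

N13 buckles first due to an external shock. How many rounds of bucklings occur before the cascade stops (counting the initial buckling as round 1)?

4

Round 1 — N13 buckles (initial).
  N23: +70 → 70 ≥ 40
Round 2 — N23 buckles.
  N29: +10 → 10 < 40
  N4: +75 → 75 ≥ 50
  N6: +80 → 80 ≥ 40
Round 3 — N4, N6 buckle.
  N18: +60 → 60 ≥ 30
  N29: +95+45 → 150 ≥ 40
Round 4 — N18, N29 buckle.
  N2: +50 → 50 < 60
No further bucklings.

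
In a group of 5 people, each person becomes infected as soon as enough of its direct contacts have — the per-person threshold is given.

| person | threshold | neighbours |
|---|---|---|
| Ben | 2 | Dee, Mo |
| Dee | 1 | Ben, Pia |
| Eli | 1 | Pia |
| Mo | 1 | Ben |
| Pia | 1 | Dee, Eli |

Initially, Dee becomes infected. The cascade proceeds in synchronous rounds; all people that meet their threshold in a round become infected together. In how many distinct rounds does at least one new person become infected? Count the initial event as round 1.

3

Round 1 — Dee becomes infected (initial).
Round 2 — checking thresholds:
  Ben: 1 of 2 neighbours < 2, holds.
  Pia: 1 of 2 neighbours ≥ 1, becomes infected.
Round 3 — checking thresholds:
  Ben: 1 of 2 neighbours < 2, holds.
  Eli: 1 of 1 neighbours ≥ 1, becomes infected.
Round 4 — no new infections; cascade stops.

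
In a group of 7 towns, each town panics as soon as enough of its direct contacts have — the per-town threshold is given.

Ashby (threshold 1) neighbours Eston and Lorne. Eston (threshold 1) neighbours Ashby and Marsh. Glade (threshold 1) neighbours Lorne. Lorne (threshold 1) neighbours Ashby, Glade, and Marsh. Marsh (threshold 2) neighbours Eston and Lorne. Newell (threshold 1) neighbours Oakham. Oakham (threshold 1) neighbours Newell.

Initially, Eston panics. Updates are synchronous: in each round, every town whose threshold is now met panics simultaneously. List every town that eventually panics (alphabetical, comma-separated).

Round 1 — Eston panics (initial).
Round 2 — checking thresholds:
  Ashby: 1 of 2 neighbours ≥ 1, panics.
  Marsh: 1 of 2 neighbours < 2, holds.
Round 3 — checking thresholds:
  Lorne: 1 of 3 neighbours ≥ 1, panics.
  Marsh: 1 of 2 neighbours < 2, holds.
Round 4 — checking thresholds:
  Glade: 1 of 1 neighbours ≥ 1, panics.
  Marsh: 2 of 2 neighbours ≥ 2, panics.
Round 5 — no new panics; cascade stops.

Ashby, Eston, Glade, Lorne, Marsh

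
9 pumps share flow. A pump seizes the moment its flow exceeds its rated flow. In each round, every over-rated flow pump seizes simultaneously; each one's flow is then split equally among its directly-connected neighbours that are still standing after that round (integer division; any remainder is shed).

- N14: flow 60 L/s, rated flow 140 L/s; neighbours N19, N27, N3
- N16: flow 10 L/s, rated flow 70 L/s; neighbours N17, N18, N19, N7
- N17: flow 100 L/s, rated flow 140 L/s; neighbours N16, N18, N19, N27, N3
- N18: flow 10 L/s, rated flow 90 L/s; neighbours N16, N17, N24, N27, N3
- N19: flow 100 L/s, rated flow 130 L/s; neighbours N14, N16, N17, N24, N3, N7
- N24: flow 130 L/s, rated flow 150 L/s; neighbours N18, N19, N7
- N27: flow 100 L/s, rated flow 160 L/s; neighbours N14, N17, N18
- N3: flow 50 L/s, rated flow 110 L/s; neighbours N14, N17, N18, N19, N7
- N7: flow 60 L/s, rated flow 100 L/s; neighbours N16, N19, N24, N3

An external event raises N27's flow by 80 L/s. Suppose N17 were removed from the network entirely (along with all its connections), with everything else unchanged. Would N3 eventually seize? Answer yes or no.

With N17 removed:
Round 1 — N27 at 180 > 160. N27 seizes.
  N27 sheds 180 L/s to N14, N18: 90 each.
    N14: 60+90 = 150 > 140
    N18: 10+90 = 100 > 90
Round 2 — N14, N18 seize.
  N14 sheds 150 L/s to N19, N3: 75 each.
    N19: 100+75 = 175 > 130
    N3: 50+75 = 125 > 110
  N18 sheds 100 L/s to N16, N24, N3: 33 each (1 lost).
    N16: 10+33 = 43 ≤ 70
    N24: 130+33 = 163 > 150
    N3: 125+33 = 158 > 110
Round 3 — N19, N24, N3 seize.
  N19 sheds 175 L/s to N16, N7: 87 each (1 lost).
    N16: 43+87 = 130 > 70
    N7: 60+87 = 147 > 100
  N24 sheds 163 L/s to N7: 163 each.
    N7: 147+163 = 310 > 100
  N3 sheds 158 L/s to N7: 158 each.
    N7: 310+158 = 468 > 100
Round 4 — N16, N7 seize.
  N16 sheds 130 L/s: no online neighbours, lost.
  N7 sheds 468 L/s: no online neighbours, lost.
No further seizures.

yes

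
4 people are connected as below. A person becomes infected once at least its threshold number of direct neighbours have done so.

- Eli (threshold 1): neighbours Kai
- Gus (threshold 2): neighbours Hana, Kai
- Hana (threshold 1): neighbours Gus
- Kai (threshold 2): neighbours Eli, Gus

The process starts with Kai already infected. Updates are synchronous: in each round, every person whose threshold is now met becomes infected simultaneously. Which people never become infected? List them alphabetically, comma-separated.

Round 1 — Kai becomes infected (initial).
Round 2 — checking thresholds:
  Eli: 1 of 1 neighbours ≥ 1, becomes infected.
  Gus: 1 of 2 neighbours < 2, below threshold.
Round 3 — no new infections; cascade stops.

Gus, Hana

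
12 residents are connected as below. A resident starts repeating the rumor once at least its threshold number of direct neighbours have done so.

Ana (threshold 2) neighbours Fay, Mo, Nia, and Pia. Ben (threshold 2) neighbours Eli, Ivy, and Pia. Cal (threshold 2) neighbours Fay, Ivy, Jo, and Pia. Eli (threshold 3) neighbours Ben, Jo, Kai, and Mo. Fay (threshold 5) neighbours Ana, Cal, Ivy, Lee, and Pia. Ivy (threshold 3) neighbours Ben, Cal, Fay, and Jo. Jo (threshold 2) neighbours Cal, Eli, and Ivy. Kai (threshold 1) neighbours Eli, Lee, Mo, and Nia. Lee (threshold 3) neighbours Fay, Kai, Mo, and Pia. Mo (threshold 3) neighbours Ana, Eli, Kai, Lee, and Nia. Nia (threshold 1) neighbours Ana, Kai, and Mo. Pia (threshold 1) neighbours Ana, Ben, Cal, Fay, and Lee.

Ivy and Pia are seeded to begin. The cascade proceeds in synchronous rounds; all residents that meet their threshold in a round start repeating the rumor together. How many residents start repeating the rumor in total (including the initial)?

5

Round 1 — Ivy, Pia start repeating the rumor (initial).
Round 2 — checking thresholds:
  Ana: 1 of 4 neighbours < 2, holds.
  Ben: 2 of 3 neighbours ≥ 2, starts repeating the rumor.
  Cal: 2 of 4 neighbours ≥ 2, starts repeating the rumor.
  Fay: 2 of 5 neighbours < 5, holds.
  Jo: 1 of 3 neighbours < 2, holds.
  Lee: 1 of 4 neighbours < 3, holds.
Round 3 — checking thresholds:
  Ana: 1 of 4 neighbours < 2, holds.
  Eli: 1 of 4 neighbours < 3, holds.
  Fay: 3 of 5 neighbours < 5, holds.
  Jo: 2 of 3 neighbours ≥ 2, starts repeating the rumor.
  Lee: 1 of 4 neighbours < 3, holds.
Round 4 — no new spreads; cascade stops.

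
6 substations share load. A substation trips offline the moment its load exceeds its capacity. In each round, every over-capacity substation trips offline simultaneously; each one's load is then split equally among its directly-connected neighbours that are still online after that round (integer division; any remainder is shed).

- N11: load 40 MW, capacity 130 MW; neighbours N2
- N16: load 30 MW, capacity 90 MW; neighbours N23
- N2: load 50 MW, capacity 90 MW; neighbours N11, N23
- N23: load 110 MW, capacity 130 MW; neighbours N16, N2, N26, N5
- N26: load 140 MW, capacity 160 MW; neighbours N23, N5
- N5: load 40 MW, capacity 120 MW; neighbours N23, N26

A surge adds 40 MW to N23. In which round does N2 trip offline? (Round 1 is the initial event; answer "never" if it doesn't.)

Round 1 — N23 at 150 > 130. N23 trips offline.
  N23 sheds 150 MW to N16, N2, N26, N5: 37 each (2 lost).
    N16: 30+37 = 67 ≤ 90
    N2: 50+37 = 87 ≤ 90
    N26: 140+37 = 177 > 160
    N5: 40+37 = 77 ≤ 120
Round 2 — N26 trips offline.
  N26 sheds 177 MW to N5: 177 each.
    N5: 77+177 = 254 > 120
Round 3 — N5 trips offline.
  N5 sheds 254 MW: no online neighbours, lost.
No further trips.

never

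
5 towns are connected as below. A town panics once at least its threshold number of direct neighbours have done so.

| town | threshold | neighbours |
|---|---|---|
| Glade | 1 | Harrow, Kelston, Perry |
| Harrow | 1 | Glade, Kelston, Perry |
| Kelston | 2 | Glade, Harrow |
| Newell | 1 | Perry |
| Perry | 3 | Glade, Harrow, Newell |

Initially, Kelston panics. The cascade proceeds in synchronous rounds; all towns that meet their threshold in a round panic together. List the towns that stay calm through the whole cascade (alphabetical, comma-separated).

Round 1 — Kelston panics (initial).
Round 2 — checking thresholds:
  Glade: 1 of 3 neighbours ≥ 1, panics.
  Harrow: 1 of 3 neighbours ≥ 1, panics.
Round 3 — no new panics; cascade stops.

Newell, Perry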